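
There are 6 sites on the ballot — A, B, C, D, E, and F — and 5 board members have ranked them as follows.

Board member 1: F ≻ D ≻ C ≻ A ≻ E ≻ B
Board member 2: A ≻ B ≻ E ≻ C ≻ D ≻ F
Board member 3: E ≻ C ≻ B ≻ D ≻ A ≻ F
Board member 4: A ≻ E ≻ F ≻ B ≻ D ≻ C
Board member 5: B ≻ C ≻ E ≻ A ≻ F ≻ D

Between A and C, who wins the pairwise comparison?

C

Ballots ranking A above C: 2.
Ballots ranking C above A: 3.
C wins the head-to-head, 3–2.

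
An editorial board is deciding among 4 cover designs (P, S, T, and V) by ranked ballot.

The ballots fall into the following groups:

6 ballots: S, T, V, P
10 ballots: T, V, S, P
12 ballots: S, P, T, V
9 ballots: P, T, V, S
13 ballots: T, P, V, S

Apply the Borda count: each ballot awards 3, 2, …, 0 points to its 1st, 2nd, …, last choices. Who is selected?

T

Borda scores:
  P: 6·0 + 10·0 + 12·2 + 9·3 + 13·2 = 77
  S: 6·3 + 10·1 + 12·3 + 9·0 + 13·0 = 64
  T: 6·2 + 10·3 + 12·1 + 9·2 + 13·3 = 111
  V: 6·1 + 10·2 + 12·0 + 9·1 + 13·1 = 48
T has the highest total.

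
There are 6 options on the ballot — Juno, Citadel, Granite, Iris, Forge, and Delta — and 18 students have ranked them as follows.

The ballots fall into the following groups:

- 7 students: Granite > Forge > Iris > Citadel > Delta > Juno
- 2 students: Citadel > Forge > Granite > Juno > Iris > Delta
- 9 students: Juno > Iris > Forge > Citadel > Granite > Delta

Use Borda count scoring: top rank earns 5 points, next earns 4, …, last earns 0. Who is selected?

Borda scores:
  Juno: 7·0 + 2·2 + 9·5 = 49
  Citadel: 7·2 + 2·5 + 9·2 = 42
  Granite: 7·5 + 2·3 + 9·1 = 50
  Iris: 7·3 + 2·1 + 9·4 = 59
  Forge: 7·4 + 2·4 + 9·3 = 63
  Delta: 7·1 + 2·0 + 9·0 = 7
Forge has the highest total.

Forge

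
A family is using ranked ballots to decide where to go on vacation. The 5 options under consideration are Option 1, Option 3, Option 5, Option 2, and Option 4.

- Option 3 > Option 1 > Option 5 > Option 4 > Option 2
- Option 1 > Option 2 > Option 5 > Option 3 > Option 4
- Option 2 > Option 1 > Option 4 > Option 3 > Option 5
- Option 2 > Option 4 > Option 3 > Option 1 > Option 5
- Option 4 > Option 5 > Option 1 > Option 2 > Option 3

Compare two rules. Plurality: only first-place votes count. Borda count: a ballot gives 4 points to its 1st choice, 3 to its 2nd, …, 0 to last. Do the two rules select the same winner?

No

Plurality first-place counts: Option 1 1, Option 3 1, Option 5 0, Option 2 2, Option 4 1 → Option 2.
Borda totals: Option 1 13, Option 3 8, Option 5 7, Option 2 12, Option 4 10 → Option 1.
The two rules disagree: plurality picks Option 2, Borda picks Option 1.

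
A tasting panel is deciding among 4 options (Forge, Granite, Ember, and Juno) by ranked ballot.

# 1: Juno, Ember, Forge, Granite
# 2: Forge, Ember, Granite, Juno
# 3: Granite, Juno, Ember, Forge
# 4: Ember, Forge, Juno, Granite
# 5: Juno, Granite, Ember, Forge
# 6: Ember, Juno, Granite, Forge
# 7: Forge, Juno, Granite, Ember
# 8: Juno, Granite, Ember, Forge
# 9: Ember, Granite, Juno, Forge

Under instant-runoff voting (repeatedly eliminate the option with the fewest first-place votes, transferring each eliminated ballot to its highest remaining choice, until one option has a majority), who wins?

Juno

Round 1: Ember 3, Juno 3, Forge 2, Granite 1. Granite has the fewest and is eliminated.
Round 2: Juno 4, Ember 3, Forge 2. Forge has the fewest and is eliminated.
Round 3: Juno 5, Ember 4. Juno has a majority.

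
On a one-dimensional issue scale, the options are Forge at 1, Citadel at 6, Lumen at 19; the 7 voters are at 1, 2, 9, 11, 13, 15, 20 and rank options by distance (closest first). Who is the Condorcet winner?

Citadel

With single-peaked preferences on a line, the Condorcet winner is the candidate closest to the median voter.
The median voter (position 11) is closest to Citadel at 6.
Check: Citadel vs Forge — voters closer to Citadel: 5 of 7.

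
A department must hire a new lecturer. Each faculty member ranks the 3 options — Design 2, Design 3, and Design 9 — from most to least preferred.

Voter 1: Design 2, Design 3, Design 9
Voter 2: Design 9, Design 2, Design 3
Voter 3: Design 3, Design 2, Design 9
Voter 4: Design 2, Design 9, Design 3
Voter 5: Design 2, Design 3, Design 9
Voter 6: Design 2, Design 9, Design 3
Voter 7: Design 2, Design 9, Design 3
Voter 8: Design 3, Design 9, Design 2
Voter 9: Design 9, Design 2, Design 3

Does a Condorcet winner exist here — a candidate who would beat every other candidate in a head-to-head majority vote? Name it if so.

Head-to-head results (9 voters total):
Design 2 vs Design 3: Design 2 wins 7–2.
Design 2 vs Design 9: Design 2 wins 6–3.
Design 3 vs Design 9: Design 9 wins 5–4.
Design 2 beats each rival — Design 3 (7–2), Design 9 (6–3) — so Design 2 is the Condorcet winner.

Design 2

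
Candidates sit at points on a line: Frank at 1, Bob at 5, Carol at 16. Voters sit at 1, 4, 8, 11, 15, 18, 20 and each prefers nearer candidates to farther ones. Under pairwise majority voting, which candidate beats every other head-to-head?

Carol

With single-peaked preferences on a line, the Condorcet winner is the candidate closest to the median voter.
The median voter (position 11) is closest to Carol at 16.
Check: Carol vs Frank — voters closer to Carol: 4 of 7.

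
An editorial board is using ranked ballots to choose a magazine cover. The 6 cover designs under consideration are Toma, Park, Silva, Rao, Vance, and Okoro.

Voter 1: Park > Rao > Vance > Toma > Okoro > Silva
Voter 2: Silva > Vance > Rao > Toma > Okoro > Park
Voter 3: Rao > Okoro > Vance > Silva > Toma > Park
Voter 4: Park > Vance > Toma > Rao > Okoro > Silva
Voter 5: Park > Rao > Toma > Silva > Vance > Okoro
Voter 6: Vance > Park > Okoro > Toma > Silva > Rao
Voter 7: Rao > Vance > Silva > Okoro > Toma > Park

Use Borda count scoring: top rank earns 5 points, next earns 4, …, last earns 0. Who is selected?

Vance

Borda scores:
  Toma: 2 + 2 + 1 + 3 + 3 + 2 + 1 = 14
  Park: 5 + 0 + 0 + 5 + 5 + 4 + 0 = 19
  Silva: 0 + 5 + 2 + 0 + 2 + 1 + 3 = 13
  Rao: 4 + 3 + 5 + 2 + 4 + 0 + 5 = 23
  Vance: 3 + 4 + 3 + 4 + 1 + 5 + 4 = 24
  Okoro: 1 + 1 + 4 + 1 + 0 + 3 + 2 = 12
Vance has the highest total.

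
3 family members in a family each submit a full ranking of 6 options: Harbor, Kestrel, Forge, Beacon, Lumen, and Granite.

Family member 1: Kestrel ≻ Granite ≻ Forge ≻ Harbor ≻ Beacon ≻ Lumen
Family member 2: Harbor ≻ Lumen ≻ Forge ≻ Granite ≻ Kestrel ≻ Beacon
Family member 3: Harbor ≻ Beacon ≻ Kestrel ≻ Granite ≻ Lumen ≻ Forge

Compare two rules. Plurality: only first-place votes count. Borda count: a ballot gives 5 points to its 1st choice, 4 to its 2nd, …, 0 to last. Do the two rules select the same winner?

Yes

Plurality first-place counts: Harbor 2, Kestrel 1, Forge 0, Beacon 0, Lumen 0, Granite 0 → Harbor.
Borda totals: Harbor 12, Kestrel 9, Forge 6, Beacon 5, Lumen 5, Granite 8 → Harbor.
The two rules agree on Harbor.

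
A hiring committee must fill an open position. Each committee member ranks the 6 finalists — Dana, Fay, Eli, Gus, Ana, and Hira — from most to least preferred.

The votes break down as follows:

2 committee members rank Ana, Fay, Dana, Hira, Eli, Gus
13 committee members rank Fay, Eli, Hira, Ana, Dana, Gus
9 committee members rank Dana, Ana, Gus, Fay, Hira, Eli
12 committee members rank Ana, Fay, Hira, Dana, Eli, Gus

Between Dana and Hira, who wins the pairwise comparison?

Ballots ranking Dana above Hira: 2+9 = 11.
Ballots ranking Hira above Dana: 13+12 = 25.
Hira wins the head-to-head, 25–11.

Hira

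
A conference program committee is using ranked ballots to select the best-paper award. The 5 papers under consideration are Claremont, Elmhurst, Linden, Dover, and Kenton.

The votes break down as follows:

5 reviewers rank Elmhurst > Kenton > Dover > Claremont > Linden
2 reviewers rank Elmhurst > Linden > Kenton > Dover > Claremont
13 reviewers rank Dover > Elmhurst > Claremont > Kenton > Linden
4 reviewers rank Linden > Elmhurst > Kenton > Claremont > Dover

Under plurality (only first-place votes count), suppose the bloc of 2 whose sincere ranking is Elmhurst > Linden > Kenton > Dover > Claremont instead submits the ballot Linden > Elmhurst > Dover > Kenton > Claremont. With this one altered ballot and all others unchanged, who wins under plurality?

First-place totals with the altered ballot: Claremont 0, Elmhurst 5, Linden 6, Dover 13, Kenton 0.
The winner is unchanged: still Dover.

Dover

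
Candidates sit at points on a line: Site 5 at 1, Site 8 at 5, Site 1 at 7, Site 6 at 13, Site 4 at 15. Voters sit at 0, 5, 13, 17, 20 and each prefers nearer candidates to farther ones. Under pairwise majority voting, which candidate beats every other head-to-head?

Site 6

With single-peaked preferences on a line, the Condorcet winner is the candidate closest to the median voter.
The median voter (position 13) is closest to Site 6 at 13.
Check: Site 6 vs Site 1 — voters closer to Site 6: 3 of 5.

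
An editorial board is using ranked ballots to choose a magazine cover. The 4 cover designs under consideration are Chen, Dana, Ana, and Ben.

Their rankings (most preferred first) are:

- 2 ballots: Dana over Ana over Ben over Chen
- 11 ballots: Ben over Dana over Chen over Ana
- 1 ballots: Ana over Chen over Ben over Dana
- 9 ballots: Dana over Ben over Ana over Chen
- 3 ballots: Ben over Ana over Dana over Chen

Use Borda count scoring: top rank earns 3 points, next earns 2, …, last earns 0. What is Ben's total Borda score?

Borda scores:
  Chen: 2·0 + 11·1 + 2 + 9·0 + 3·0 = 13
  Dana: 2·3 + 11·2 + 0 + 9·3 + 3·1 = 58
  Ana: 2·2 + 11·0 + 3 + 9·1 + 3·2 = 22
  Ben: 2·1 + 11·3 + 1 + 9·2 + 3·3 = 63

63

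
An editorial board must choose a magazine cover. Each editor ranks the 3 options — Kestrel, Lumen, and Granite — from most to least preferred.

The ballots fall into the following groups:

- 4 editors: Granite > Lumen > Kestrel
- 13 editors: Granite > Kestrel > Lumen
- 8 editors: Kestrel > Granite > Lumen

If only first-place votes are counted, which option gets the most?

First-place vote totals:
  Kestrel: 8
  Lumen: 0
  Granite: 17
Granite has the most first-place votes.

Granite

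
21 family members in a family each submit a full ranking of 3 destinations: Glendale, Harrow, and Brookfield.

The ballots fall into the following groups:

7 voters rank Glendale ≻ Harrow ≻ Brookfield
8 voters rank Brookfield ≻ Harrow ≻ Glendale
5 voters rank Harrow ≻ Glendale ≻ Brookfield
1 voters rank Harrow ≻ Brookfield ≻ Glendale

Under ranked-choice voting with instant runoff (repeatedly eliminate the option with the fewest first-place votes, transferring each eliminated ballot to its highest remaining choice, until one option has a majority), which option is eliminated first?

Round 1: Brookfield 8, Glendale 7, Harrow 6. Harrow has the fewest and is eliminated.
Round 2: Glendale 12, Brookfield 9. Glendale has a majority.

Harrow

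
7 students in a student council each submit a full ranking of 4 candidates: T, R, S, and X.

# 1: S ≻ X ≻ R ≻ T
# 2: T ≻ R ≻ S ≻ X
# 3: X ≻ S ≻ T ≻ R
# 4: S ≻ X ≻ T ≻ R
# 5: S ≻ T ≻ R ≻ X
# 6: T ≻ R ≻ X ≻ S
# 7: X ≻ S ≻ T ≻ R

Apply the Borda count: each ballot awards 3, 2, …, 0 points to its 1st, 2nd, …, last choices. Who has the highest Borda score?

S

Borda scores:
  T: 0 + 3 + 1 + 1 + 2 + 3 + 1 = 11
  R: 1 + 2 + 0 + 0 + 1 + 2 + 0 = 6
  S: 3 + 1 + 2 + 3 + 3 + 0 + 2 = 14
  X: 2 + 0 + 3 + 2 + 0 + 1 + 3 = 11
S has the highest total.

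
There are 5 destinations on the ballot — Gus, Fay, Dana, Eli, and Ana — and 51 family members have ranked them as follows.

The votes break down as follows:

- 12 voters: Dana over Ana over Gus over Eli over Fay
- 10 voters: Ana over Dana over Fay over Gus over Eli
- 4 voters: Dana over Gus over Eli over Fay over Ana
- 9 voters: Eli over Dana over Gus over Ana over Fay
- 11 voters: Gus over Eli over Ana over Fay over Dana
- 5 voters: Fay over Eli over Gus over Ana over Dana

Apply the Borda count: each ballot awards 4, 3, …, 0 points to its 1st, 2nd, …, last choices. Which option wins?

Dana

Borda scores:
  Gus: 12·2 + 10·1 + 4·3 + 9·2 + 11·4 + 5·2 = 118
  Fay: 12·0 + 10·2 + 4·1 + 9·0 + 11·1 + 5·4 = 55
  Dana: 12·4 + 10·3 + 4·4 + 9·3 + 11·0 + 5·0 = 121
  Eli: 12·1 + 10·0 + 4·2 + 9·4 + 11·3 + 5·3 = 104
  Ana: 12·3 + 10·4 + 4·0 + 9·1 + 11·2 + 5·1 = 112
Dana has the highest total.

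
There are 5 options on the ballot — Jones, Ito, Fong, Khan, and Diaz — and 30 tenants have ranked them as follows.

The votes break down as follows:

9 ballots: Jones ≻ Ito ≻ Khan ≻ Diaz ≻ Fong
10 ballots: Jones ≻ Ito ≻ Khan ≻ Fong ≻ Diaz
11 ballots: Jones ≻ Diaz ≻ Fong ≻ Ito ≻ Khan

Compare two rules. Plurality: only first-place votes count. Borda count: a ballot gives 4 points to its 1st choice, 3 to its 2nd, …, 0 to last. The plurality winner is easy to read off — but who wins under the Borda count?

Jones

Plurality first-place counts: Jones 30, Ito 0, Fong 0, Khan 0, Diaz 0 → Jones.
Borda totals: Jones 120, Ito 68, Fong 32, Khan 38, Diaz 42 → Jones.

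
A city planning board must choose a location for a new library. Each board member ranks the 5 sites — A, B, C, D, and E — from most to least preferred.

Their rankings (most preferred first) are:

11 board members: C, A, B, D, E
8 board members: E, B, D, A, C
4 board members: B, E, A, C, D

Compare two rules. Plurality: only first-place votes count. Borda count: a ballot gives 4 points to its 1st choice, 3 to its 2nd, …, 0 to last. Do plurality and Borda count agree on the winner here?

Plurality first-place counts: A 0, B 4, C 11, D 0, E 8 → C.
Borda totals: A 49, B 62, C 48, D 27, E 44 → B.
The two rules disagree: plurality picks C, Borda picks B.

No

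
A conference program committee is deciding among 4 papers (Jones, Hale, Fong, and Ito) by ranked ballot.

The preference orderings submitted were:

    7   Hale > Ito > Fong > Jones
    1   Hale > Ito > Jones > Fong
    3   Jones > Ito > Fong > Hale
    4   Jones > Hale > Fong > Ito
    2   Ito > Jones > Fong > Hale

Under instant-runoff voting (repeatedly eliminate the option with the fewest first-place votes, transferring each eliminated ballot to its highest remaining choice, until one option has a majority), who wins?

Round 1: Hale 8, Jones 7, Ito 2, Fong 0. Fong has the fewest and is eliminated.
Round 2: Hale 8, Jones 7, Ito 2. Ito has the fewest and is eliminated.
Round 3: Jones 9, Hale 8. Jones has a majority.

Jones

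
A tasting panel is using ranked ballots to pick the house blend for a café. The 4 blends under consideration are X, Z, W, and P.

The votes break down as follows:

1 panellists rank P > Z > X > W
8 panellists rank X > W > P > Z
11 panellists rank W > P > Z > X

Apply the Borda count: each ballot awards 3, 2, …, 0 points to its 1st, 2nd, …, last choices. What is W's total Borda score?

49

Borda scores:
  X: 1 + 8·3 + 11·0 = 25
  Z: 2 + 8·0 + 11·1 = 13
  W: 0 + 8·2 + 11·3 = 49
  P: 3 + 8·1 + 11·2 = 33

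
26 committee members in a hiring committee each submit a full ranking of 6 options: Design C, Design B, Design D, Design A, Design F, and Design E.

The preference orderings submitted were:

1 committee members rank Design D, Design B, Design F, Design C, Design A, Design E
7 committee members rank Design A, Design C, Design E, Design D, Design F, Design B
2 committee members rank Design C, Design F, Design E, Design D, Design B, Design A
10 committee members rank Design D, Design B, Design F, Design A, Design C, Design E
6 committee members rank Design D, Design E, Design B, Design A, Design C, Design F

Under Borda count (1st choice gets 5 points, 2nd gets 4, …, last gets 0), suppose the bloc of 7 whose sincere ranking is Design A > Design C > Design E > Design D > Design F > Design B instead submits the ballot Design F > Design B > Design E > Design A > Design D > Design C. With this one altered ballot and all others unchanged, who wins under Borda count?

Borda totals with the altered ballot: Design C 28, Design B 92, Design D 96, Design A 47, Design F 76, Design E 51.
The winner is unchanged: still Design D.

Design D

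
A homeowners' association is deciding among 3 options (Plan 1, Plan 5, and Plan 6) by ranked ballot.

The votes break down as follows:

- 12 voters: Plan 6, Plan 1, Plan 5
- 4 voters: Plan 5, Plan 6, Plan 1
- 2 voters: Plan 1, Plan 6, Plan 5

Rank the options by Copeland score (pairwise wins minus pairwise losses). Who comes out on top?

Pairwise results:
  Plan 1 vs Plan 5: Plan 1 wins 14–4.
  Plan 1 vs Plan 6: Plan 6 wins 16–2.
  Plan 5 vs Plan 6: Plan 6 wins 14–4.
Copeland scores (wins − losses):
  Plan 1: 1 − 1 = 0
  Plan 5: 0 − 2 = -2
  Plan 6: 2 − 0 = 2
Plan 6 has the best Copeland score.

Plan 6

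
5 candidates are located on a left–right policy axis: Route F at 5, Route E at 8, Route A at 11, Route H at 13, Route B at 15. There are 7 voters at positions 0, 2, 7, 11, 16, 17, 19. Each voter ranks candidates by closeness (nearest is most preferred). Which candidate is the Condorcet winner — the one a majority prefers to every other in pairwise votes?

Route A

With single-peaked preferences on a line, the Condorcet winner is the candidate closest to the median voter.
The median voter (position 11) is closest to Route A at 11.
Check: Route A vs Route H — voters closer to Route A: 4 of 7.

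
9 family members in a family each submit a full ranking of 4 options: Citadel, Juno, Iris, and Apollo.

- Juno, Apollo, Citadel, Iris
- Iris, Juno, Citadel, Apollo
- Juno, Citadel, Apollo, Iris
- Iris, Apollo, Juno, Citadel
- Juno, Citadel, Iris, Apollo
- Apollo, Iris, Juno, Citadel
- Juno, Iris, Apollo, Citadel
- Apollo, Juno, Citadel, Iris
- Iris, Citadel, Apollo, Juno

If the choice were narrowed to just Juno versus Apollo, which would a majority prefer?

Juno

Ballots ranking Juno above Apollo: 5.
Ballots ranking Apollo above Juno: 4.
Juno wins the head-to-head, 5–4.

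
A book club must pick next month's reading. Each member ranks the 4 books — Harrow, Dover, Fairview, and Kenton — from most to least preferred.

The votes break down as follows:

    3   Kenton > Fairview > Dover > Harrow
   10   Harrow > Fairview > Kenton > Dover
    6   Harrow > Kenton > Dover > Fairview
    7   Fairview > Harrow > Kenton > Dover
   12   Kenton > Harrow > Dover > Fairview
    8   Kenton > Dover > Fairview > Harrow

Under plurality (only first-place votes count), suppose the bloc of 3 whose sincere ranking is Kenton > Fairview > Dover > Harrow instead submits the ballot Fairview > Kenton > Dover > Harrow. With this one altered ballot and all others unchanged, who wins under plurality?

Kenton

First-place totals with the altered ballot: Harrow 16, Dover 0, Fairview 10, Kenton 20.
The winner is unchanged: still Kenton.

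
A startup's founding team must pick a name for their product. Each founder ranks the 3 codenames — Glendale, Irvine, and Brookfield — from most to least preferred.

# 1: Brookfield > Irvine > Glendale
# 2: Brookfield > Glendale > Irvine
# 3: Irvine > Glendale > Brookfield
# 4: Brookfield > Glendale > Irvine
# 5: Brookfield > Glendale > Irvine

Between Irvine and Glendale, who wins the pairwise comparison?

Ballots ranking Irvine above Glendale: 2.
Ballots ranking Glendale above Irvine: 3.
Glendale wins the head-to-head, 3–2.

Glendale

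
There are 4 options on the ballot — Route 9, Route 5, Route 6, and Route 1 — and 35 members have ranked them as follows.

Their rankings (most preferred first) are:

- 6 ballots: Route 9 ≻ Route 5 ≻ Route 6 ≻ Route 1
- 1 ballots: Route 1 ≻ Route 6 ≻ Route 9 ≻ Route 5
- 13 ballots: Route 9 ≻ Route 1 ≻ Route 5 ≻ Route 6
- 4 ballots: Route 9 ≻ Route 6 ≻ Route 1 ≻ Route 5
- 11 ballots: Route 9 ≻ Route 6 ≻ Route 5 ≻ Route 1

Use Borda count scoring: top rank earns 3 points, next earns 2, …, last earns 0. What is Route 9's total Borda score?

Borda scores:
  Route 9: 6·3 + 1 + 13·3 + 4·3 + 11·3 = 103
  Route 5: 6·2 + 0 + 13·1 + 4·0 + 11·1 = 36
  Route 6: 6·1 + 2 + 13·0 + 4·2 + 11·2 = 38
  Route 1: 6·0 + 3 + 13·2 + 4·1 + 11·0 = 33

103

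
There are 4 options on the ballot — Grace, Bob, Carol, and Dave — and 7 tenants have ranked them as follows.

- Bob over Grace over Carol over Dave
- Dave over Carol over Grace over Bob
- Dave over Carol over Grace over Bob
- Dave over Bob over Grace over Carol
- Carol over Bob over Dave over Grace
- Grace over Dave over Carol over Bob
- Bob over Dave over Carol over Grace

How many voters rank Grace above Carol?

Ballots ranking Grace above Carol: 3.
Ballots ranking Carol above Grace: 4.
So 3 of 7 voters prefer Grace to Carol.

3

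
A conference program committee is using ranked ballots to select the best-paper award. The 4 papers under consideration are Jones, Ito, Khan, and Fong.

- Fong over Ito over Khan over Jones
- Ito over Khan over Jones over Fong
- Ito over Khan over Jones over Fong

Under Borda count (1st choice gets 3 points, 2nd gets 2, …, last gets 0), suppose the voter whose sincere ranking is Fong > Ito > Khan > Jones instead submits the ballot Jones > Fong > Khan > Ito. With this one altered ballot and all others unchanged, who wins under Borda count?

Ito

Borda totals with the altered ballot: Jones 5, Ito 6, Khan 5, Fong 2.
The winner is unchanged: still Ito.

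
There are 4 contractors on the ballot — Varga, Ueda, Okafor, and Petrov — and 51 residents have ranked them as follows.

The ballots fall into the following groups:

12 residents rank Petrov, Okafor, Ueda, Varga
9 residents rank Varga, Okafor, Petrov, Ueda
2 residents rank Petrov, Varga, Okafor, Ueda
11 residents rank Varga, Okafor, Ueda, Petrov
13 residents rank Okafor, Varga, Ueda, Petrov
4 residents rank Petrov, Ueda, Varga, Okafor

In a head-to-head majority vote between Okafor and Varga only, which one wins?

Varga

Ballots ranking Okafor above Varga: 12+13 = 25.
Ballots ranking Varga above Okafor: 9+2+11+4 = 26.
Varga wins the head-to-head, 26–25.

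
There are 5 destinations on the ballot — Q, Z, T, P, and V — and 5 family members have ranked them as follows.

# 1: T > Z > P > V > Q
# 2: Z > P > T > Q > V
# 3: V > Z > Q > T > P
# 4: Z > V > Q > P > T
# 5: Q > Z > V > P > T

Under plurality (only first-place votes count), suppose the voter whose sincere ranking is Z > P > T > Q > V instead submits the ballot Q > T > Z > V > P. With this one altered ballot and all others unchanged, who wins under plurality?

First-place totals with the altered ballot: Q 2, Z 1, T 1, P 0, V 1.
The switch changes the winner from Z to Q.

Q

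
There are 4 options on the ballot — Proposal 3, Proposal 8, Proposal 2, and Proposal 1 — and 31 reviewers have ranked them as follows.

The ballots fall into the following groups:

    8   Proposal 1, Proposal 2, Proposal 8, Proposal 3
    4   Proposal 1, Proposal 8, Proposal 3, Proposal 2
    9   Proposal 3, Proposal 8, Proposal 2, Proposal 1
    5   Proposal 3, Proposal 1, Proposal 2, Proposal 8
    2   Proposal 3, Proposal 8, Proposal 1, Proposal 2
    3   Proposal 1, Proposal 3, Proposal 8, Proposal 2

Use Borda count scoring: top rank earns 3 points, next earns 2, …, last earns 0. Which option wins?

Proposal 3

Borda scores:
  Proposal 3: 8·0 + 4·1 + 9·3 + 5·3 + 2·3 + 3·2 = 58
  Proposal 8: 8·1 + 4·2 + 9·2 + 5·0 + 2·2 + 3·1 = 41
  Proposal 2: 8·2 + 4·0 + 9·1 + 5·1 + 2·0 + 3·0 = 30
  Proposal 1: 8·3 + 4·3 + 9·0 + 5·2 + 2·1 + 3·3 = 57
Proposal 3 has the highest total.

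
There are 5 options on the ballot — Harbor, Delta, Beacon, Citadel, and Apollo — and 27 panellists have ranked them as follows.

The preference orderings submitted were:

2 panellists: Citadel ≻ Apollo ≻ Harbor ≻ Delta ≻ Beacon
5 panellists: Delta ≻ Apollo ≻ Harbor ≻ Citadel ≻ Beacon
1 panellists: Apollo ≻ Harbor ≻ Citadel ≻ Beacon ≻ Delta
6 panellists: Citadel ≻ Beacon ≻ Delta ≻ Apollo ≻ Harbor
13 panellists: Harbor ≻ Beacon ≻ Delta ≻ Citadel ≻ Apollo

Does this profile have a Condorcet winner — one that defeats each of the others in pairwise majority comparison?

Head-to-head results (27 voters total):
Harbor vs Delta: Harbor wins 16–11.
Harbor vs Beacon: Harbor wins 21–6.
Harbor vs Citadel: Harbor wins 19–8.
Harbor vs Apollo: Apollo wins 14–13.
Delta vs Beacon: Beacon wins 20–7.
Delta vs Citadel: Delta wins 18–9.
Delta vs Apollo: Delta wins 24–3.
Beacon vs Citadel: Citadel wins 14–13.
Beacon vs Apollo: Beacon wins 19–8.
Citadel vs Apollo: Citadel wins 21–6.
No candidate beats all others: Harbor beats Delta beats Apollo beats Harbor, a majority cycle.

No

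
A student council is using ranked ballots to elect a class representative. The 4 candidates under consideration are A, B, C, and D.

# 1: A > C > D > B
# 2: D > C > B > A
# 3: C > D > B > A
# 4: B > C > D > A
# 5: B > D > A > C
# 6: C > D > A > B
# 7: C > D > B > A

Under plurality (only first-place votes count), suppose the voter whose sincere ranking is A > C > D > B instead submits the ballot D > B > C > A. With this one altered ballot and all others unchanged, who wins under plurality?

C

First-place totals with the altered ballot: A 0, B 2, C 3, D 2.
The winner is unchanged: still C.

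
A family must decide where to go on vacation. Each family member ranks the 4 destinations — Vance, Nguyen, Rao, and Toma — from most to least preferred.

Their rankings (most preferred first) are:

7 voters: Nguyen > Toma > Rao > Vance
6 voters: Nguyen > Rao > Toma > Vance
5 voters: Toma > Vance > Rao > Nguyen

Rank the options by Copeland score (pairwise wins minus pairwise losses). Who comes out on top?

Pairwise results:
  Vance vs Nguyen: Nguyen wins 13–5.
  Vance vs Rao: Rao wins 13–5.
  Vance vs Toma: Toma wins 18–0.
  Nguyen vs Rao: Nguyen wins 13–5.
  Nguyen vs Toma: Nguyen wins 13–5.
  Rao vs Toma: Toma wins 12–6.
Copeland scores (wins − losses):
  Vance: 0 − 3 = -3
  Nguyen: 3 − 0 = 3
  Rao: 1 − 2 = -1
  Toma: 2 − 1 = 1
Nguyen has the best Copeland score.

Nguyen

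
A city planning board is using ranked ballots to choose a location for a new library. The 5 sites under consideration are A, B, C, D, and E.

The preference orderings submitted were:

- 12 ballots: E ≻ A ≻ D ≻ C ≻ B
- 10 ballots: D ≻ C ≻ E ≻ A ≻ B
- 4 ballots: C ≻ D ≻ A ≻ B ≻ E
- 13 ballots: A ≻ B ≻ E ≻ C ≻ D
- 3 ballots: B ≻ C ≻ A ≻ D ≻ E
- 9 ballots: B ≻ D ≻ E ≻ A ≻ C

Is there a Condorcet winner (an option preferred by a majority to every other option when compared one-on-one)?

No

Head-to-head results (51 voters total):
A vs B: A wins 39–12.
A vs C: A wins 34–17.
A vs D: A wins 28–23.
A vs E: E wins 31–20.
B vs C: C wins 26–25.
B vs D: D wins 26–25.
B vs E: B wins 29–22.
C vs D: D wins 31–20.
C vs E: E wins 34–17.
D vs E: D wins 26–25.
No candidate beats all others: A beats B beats E beats A, a majority cycle.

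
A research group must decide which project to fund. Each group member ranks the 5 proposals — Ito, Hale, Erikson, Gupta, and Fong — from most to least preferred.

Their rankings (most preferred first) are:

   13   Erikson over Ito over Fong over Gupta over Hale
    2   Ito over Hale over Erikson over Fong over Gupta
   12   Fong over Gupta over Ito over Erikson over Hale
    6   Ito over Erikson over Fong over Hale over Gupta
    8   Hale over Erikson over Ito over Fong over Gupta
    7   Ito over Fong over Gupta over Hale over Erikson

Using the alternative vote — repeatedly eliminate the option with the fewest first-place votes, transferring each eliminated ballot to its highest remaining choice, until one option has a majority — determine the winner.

Ito

Round 1: Ito 15, Erikson 13, Fong 12, Hale 8, Gupta 0. Gupta has the fewest and is eliminated.
Round 2: Ito 15, Erikson 13, Fong 12, Hale 8. Hale has the fewest and is eliminated.
Round 3: Erikson 21, Ito 15, Fong 12. Fong has the fewest and is eliminated.
Round 4: Ito 27, Erikson 21. Ito has a majority.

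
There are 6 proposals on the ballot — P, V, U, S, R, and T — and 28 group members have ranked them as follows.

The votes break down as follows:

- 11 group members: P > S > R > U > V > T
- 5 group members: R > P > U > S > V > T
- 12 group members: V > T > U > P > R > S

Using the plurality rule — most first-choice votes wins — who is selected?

First-place vote totals:
  P: 11
  V: 12
  U: 0
  S: 0
  R: 5
  T: 0
V has the most first-place votes.

V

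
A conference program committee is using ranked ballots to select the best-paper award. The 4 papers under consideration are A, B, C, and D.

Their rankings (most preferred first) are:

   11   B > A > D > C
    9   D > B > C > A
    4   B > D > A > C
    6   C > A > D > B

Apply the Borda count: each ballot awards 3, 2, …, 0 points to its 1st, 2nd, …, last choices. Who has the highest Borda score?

Borda scores:
  A: 11·2 + 9·0 + 4·1 + 6·2 = 38
  B: 11·3 + 9·2 + 4·3 + 6·0 = 63
  C: 11·0 + 9·1 + 4·0 + 6·3 = 27
  D: 11·1 + 9·3 + 4·2 + 6·1 = 52
B has the highest total.

B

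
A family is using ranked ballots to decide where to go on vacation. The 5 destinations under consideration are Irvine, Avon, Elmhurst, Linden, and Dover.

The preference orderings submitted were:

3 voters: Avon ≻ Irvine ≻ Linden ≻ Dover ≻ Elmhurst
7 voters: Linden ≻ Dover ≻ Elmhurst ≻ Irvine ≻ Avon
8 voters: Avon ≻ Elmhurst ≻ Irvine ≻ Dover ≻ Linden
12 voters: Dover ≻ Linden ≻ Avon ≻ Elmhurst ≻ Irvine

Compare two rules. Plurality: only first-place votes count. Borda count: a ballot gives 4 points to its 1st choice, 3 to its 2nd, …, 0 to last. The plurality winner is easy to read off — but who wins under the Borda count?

Plurality first-place counts: Irvine 0, Avon 11, Elmhurst 0, Linden 7, Dover 12 → Dover.
Borda totals: Irvine 32, Avon 68, Elmhurst 50, Linden 70, Dover 80 → Dover.

Dover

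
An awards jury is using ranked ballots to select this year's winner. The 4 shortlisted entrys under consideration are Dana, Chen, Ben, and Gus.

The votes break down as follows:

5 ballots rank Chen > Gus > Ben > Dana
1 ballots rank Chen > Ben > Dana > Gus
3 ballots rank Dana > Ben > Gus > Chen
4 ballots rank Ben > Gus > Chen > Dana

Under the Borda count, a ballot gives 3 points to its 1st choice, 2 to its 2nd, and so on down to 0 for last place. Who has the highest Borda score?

Ben

Borda scores:
  Dana: 5·0 + 1 + 3·3 + 4·0 = 10
  Chen: 5·3 + 3 + 3·0 + 4·1 = 22
  Ben: 5·1 + 2 + 3·2 + 4·3 = 25
  Gus: 5·2 + 0 + 3·1 + 4·2 = 21
Ben has the highest total.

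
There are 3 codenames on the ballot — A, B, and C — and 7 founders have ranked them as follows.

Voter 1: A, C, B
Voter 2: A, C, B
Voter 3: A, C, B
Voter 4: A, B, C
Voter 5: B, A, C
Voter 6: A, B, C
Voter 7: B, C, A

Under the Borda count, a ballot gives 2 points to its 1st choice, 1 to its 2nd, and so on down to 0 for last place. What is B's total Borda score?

Borda scores:
  A: 2 + 2 + 2 + 2 + 1 + 2 + 0 = 11
  B: 0 + 0 + 0 + 1 + 2 + 1 + 2 = 6
  C: 1 + 1 + 1 + 0 + 0 + 0 + 1 = 4

6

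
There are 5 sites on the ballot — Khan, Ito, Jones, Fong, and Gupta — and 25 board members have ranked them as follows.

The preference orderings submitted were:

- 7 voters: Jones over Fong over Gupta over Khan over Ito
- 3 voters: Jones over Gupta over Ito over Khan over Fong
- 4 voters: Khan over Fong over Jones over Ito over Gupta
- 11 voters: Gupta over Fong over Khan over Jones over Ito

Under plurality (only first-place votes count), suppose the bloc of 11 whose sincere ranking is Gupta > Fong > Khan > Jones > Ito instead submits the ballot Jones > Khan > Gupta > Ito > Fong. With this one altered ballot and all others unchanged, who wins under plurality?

First-place totals with the altered ballot: Khan 4, Ito 0, Jones 21, Fong 0, Gupta 0.
The switch changes the winner from Gupta to Jones.

Jones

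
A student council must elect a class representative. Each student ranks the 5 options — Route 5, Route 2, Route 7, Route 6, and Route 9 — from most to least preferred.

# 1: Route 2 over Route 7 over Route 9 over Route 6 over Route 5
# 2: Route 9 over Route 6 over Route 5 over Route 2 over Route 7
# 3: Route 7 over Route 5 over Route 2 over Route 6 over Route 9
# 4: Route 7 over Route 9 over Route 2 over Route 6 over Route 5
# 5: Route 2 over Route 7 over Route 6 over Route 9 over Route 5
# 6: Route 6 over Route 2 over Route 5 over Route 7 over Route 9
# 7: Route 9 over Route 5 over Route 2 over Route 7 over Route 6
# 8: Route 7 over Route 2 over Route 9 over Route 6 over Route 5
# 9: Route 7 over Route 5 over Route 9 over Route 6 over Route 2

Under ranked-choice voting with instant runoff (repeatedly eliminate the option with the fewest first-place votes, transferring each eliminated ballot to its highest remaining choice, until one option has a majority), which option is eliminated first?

Route 5

Round 1: Route 7 4, Route 2 2, Route 9 2, Route 6 1, Route 5 0. Route 5 has the fewest and is eliminated.
Round 2: Route 7 4, Route 2 2, Route 9 2, Route 6 1. Route 6 has the fewest and is eliminated.
Round 3: Route 7 4, Route 2 3, Route 9 2. Route 9 has the fewest and is eliminated.
Round 4: Route 2 5, Route 7 4. Route 2 has a majority.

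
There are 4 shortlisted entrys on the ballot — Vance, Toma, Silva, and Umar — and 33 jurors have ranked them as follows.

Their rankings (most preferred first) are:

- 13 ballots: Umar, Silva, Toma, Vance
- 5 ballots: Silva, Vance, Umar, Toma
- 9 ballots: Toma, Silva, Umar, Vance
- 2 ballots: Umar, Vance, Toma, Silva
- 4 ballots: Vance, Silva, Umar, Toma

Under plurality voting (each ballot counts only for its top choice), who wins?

Umar

First-place vote totals:
  Vance: 4
  Toma: 9
  Silva: 5
  Umar: 15
Umar has the most first-place votes.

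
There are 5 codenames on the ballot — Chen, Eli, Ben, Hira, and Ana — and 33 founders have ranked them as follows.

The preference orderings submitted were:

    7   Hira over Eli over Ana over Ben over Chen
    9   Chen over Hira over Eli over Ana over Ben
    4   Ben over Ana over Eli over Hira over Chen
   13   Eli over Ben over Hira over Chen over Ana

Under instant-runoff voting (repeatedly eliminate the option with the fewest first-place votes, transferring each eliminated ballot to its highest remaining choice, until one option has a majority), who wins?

Round 1: Eli 13, Chen 9, Hira 7, Ben 4, Ana 0. Ana has the fewest and is eliminated.
Round 2: Eli 13, Chen 9, Hira 7, Ben 4. Ben has the fewest and is eliminated.
Round 3: Eli 17, Chen 9, Hira 7. Eli has a majority.

Eli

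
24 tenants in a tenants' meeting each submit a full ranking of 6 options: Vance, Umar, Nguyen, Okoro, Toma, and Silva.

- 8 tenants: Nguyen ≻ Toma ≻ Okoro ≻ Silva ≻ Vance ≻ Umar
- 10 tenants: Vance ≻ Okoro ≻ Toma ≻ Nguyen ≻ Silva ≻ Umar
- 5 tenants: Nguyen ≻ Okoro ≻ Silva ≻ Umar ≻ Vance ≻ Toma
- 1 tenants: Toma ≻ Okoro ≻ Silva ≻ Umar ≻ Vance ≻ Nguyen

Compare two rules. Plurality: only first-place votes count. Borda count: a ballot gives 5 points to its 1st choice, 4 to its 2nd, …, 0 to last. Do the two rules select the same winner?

Plurality first-place counts: Vance 10, Umar 0, Nguyen 13, Okoro 0, Toma 1, Silva 0 → Nguyen.
Borda totals: Vance 64, Umar 12, Nguyen 85, Okoro 88, Toma 67, Silva 44 → Okoro.
The two rules disagree: plurality picks Nguyen, Borda picks Okoro.

No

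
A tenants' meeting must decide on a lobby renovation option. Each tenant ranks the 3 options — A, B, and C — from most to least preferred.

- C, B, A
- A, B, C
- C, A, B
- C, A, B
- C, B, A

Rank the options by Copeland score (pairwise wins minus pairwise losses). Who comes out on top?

Pairwise results:
  A vs B: A wins 3–2.
  A vs C: C wins 4–1.
  B vs C: C wins 4–1.
Copeland scores (wins − losses):
  A: 1 − 1 = 0
  B: 0 − 2 = -2
  C: 2 − 0 = 2
C has the best Copeland score.

C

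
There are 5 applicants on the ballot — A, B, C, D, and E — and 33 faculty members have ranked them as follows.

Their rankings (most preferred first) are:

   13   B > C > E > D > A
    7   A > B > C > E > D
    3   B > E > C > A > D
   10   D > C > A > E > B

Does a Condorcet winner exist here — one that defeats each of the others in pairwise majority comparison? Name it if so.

There is no Condorcet winner

Head-to-head results (33 voters total):
A vs B: A wins 17–16.
A vs C: C wins 26–7.
A vs D: D wins 23–10.
A vs E: A wins 17–16.
B vs C: B wins 23–10.
B vs D: B wins 23–10.
B vs E: B wins 23–10.
C vs D: C wins 23–10.
C vs E: C wins 30–3.
D vs E: E wins 23–10.
No candidate beats all others: A beats B beats C beats A, a majority cycle.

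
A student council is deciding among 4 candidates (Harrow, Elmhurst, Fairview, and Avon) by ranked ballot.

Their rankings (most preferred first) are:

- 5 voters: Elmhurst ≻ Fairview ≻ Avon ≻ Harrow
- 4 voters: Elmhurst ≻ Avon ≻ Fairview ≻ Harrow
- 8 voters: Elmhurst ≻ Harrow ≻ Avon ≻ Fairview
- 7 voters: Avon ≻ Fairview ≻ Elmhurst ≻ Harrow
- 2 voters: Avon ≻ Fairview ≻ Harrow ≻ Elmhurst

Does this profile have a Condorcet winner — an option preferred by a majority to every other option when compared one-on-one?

Yes

Head-to-head results (26 voters total):
Harrow vs Elmhurst: Elmhurst wins 24–2.
Harrow vs Fairview: Fairview wins 18–8.
Harrow vs Avon: Avon wins 18–8.
Elmhurst vs Fairview: Elmhurst wins 17–9.
Elmhurst vs Avon: Elmhurst wins 17–9.
Fairview vs Avon: Avon wins 21–5.
Elmhurst beats each rival — Harrow (24–2), Fairview (17–9), Avon (17–9) — so Elmhurst is the Condorcet winner.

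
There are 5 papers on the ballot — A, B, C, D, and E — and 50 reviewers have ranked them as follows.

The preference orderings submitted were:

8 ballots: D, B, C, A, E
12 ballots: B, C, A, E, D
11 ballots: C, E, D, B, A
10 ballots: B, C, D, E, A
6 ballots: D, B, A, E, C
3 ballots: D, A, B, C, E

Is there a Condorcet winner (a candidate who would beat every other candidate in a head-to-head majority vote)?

No

Head-to-head results (50 voters total):
A vs B: B wins 47–3.
A vs C: C wins 41–9.
A vs D: D wins 38–12.
A vs E: A wins 29–21.
B vs C: B wins 39–11.
B vs D: D wins 28–22.
B vs E: B wins 39–11.
C vs D: C wins 33–17.
C vs E: C wins 44–6.
D vs E: D wins 27–23.
No candidate beats all others: B beats C beats D beats B, a majority cycle.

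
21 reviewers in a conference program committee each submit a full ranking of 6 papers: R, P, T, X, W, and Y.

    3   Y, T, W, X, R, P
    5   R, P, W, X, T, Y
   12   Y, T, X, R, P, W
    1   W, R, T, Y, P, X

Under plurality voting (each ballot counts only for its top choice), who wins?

First-place vote totals:
  R: 5
  P: 0
  T: 0
  X: 0
  W: 1
  Y: 15
Y has the most first-place votes.

Y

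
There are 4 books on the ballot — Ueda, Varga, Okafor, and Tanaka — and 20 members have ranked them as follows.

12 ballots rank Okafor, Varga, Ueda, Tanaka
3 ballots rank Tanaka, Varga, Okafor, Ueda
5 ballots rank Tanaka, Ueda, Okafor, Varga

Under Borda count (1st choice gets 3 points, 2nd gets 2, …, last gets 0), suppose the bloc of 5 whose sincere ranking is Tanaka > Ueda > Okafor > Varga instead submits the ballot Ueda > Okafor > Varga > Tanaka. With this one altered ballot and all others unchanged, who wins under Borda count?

Borda totals with the altered ballot: Ueda 27, Varga 35, Okafor 49, Tanaka 9.
The winner is unchanged: still Okafor.

Okafor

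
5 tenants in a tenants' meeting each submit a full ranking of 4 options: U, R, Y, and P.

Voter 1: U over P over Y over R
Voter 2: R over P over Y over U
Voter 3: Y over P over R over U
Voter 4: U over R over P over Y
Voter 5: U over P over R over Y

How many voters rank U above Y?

3

Ballots ranking U above Y: 3.
Ballots ranking Y above U: 2.
So 3 of 5 voters prefer U to Y.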